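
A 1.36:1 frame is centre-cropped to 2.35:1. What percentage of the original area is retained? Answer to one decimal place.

Going from 1.36:1 to 2.35:1 means cutting height while keeping width.
(1.360)/(2.350) ≈ 0.579 of the area survives.

57.9%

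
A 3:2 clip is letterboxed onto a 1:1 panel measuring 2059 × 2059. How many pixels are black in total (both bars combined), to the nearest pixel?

3:2 (1.500) > 1:1 (1.000), so the clip fills the width.
That makes the image 1372.6667 px tall (2059 × 2/3).
2059 − 1372.6667 = 686.3333 px of bars.
Bar area = 686.3333 × 2059 ≈ 1413160 px.

1413160 pixels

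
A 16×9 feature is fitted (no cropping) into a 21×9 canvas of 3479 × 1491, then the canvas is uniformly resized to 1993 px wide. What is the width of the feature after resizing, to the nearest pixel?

In the 3479×1491 frame the feature fills the height: width = 1491 × 16/9 ≈ 2650.67 px.
The frame scales by 1993/3479 = 0.5729; 2650.67 × 0.5729 ≈ 1518.48 px.

1518 px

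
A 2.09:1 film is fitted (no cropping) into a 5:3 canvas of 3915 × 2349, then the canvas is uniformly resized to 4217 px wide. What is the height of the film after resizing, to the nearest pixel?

2018 px

In the 3915×2349 frame the film fills the width: height = 3915 / 2.090 ≈ 1873.21 px.
The frame scales by 4217/3915 = 1.0771; 1873.21 × 1.0771 ≈ 2017.70 px.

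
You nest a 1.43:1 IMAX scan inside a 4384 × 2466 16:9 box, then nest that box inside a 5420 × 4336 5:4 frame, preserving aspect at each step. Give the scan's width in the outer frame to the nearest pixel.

4360 px

1.43:1 IMAX in 4384×2466: fills the height, so the scan is 3526.38 × 2466.00.
The 16:9 canvas is width-limited in 5420×4336, giving 5420.00 × 3048.75; scale factor 1.2363.
The scan scales with it: width 3526.38 × 1.2363 ≈ 4359.71.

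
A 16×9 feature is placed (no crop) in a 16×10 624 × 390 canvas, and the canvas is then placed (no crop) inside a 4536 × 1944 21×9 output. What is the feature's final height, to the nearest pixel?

First fit — 16×9 into 624×390 spans the width: 624.00 × 351.00.
The 16×10 canvas is height-limited in 4536×1944, giving 3110.40 × 1944.00; scale factor 4.9846.
So the feature's height is 351.00 × 4.9846 ≈ 1749.60.

1750 px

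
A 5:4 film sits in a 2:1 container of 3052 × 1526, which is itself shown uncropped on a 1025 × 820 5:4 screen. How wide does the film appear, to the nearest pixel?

First fit — 5:4 into 3052×1526 spans the height: 1907.50 × 1526.00.
Second fit — the 2:1 canvas into 1025×820 spans the width: 1025.00 × 512.50 (×0.3358 from 3052×1526).
The film scales with it: width 1907.50 × 0.3358 ≈ 640.62.

641 px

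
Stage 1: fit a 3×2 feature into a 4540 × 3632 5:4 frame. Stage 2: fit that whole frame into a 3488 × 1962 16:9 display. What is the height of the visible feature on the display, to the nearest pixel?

1635 px

Inside the 4540×3632 canvas the feature is width-limited at 4540.00 × 3026.67.
5:4 in 3488×1962: fills the height, so the intermediate becomes 2452.50 × 1962.00 — a scale of ×0.5402.
Applying the same ×0.5402: 3026.67 → 1635.00.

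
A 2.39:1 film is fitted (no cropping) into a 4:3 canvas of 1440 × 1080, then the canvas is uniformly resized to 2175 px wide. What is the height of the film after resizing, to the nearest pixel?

In the 1440×1080 frame the film fills the width: height = 1440 / 2.390 ≈ 602.51 px.
Resizing to 2175 px wide multiplies everything by 1.5104: 602.51 → 910.04 px.

910 px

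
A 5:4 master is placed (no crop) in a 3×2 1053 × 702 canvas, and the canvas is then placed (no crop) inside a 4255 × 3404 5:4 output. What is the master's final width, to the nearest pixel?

3546 px

First fit — 5:4 into 1053×702 spans the height: 877.50 × 702.00.
Second fit — the 3×2 canvas into 4255×3404 spans the width: 4255.00 × 2836.67 (×4.0408 from 1053×702).
So the master's width is 877.50 × 4.0408 ≈ 3545.83.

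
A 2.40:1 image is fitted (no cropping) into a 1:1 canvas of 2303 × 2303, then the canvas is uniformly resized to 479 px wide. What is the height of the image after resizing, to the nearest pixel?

At 2303×2303 the image is width-limited, so height = 2303 / 2.400 ≈ 959.58 px.
The frame scales by 479/2303 = 0.2080; 959.58 × 0.2080 ≈ 199.58 px.

200 px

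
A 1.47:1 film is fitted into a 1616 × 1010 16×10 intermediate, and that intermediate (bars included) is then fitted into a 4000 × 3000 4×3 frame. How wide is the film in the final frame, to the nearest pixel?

3675 px

First fit — 1.47:1 into 1616×1010 spans the height: 1484.70 × 1010.00.
16×10 in 4000×3000: fills the width, so the intermediate becomes 4000.00 × 2500.00 — a scale of ×2.4752.
So the film's width is 1484.70 × 2.4752 ≈ 3675.00.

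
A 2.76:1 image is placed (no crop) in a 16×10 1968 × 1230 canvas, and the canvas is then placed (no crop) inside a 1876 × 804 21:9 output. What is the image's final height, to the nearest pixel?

466 px

2.76:1 in 1968×1230: fills the width, so the image is 1968.00 × 713.04.
The 16×10 canvas is height-limited in 1876×804, giving 1286.40 × 804.00; scale factor 0.6537.
Applying the same ×0.6537: 713.04 → 466.09.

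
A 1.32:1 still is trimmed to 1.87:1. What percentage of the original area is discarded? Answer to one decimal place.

The width stays; only height is cut (since 1.87:1 is wider than 1.32:1).
Area ratio = (1.320)/(1.870) = 70.59%; the remaining 29.41% is cropped out.

29.4%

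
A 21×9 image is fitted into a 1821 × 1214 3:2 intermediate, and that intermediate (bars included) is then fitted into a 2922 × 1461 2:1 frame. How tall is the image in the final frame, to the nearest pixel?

First fit — 21×9 into 1821×1214 spans the width: 1821.00 × 780.43.
Second fit — the 3:2 canvas into 2922×1461 spans the height: 2191.50 × 1461.00 (×1.2035 from 1821×1214).
So the image's height is 780.43 × 1.2035 ≈ 939.21.

939 px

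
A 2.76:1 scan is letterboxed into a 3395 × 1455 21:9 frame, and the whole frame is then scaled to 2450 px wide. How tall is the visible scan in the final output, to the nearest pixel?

888 px

In the 3395×1455 frame the scan fills the width: height = 3395 / 2.760 ≈ 1230.07 px.
The frame scales by 2450/3395 = 0.7216; 1230.07 × 0.7216 ≈ 887.68 px.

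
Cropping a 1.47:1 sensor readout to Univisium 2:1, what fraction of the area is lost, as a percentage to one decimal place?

The width stays; only height is cut (since Univisium 2:1 is wider than 1.47:1).
Area ratio = (1.470)/(2.000) = 73.50%; the remaining 26.50% is cropped out.

26.5%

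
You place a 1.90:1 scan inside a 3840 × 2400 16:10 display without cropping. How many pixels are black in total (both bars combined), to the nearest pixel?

1455158 pixels

1.90:1 (1.900) > 16:10 (1.600), so the scan fills the width.
Content height = 3840 / 1.900 ≈ 2021.0526 px.
2400 − 2021.0526 = 378.9474 px of bars.
That's 378.9474 × 3840 ≈ 1455158 black pixels.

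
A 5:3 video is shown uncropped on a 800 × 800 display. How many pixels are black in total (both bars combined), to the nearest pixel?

Since 1.667 > 1.000, the video is width-limited.
That makes the image 480.0000 px tall (800 × 3/5).
800 − 480.0000 = 320.0000 px of bars.
Across the 800-px span: 320.0000 × 800 ≈ 256000 px.

256000 pixels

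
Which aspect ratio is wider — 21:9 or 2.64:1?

2.64:1

21:9 = 2.333 and 2.64; 2.64 > 2.333.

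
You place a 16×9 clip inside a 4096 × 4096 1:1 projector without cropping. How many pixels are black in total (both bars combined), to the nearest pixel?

16×9 is wider than 1:1, so it spans the full width.
The clip is 4096 × 9/16 ≈ 2304.0000 px tall.
Black = 4096 − 2304.0000 = 1792.0000 px.
Across the 4096-px span: 1792.0000 × 4096 ≈ 7340032 px.

7340032 pixels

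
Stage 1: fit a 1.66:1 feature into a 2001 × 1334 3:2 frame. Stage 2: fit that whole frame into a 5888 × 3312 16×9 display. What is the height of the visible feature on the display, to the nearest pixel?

1.66:1 in 2001×1334: fills the width, so the feature is 2001.00 × 1205.42.
Second fit — the 3:2 canvas into 5888×3312 spans the height: 4968.00 × 3312.00 (×2.4828 from 2001×1334).
The feature scales with it: height 1205.42 × 2.4828 ≈ 2992.77.

2993 px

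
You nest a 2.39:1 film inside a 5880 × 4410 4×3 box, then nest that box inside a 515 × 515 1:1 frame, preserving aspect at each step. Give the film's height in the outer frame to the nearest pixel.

2.39:1 in 5880×4410: fills the width, so the film is 5880.00 × 2460.25.
Second fit — the 4×3 canvas into 515×515 spans the width: 515.00 × 386.25 (×0.0876 from 5880×4410).
Applying the same ×0.0876: 2460.25 → 215.48.

215 px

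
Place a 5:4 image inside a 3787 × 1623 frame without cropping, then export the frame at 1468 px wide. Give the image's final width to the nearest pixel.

786 px

At 3787×1623 the image is height-limited, so width = 1623 × 5/4 ≈ 2028.75 px.
Scaling 3787 → 1468 is ×0.3876, so the width becomes 2028.75 × 0.3876 ≈ 786.43 px.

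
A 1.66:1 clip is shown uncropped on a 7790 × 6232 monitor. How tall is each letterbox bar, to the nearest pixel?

770 px

1.66:1 (1.660) > 5:4 (1.250), so the clip fills the width.
The clip is 7790 / 1.660 ≈ 4692.77 px tall.
Black = 6232 − 4692.77 = 1539.23 px, or 769.61 per bar.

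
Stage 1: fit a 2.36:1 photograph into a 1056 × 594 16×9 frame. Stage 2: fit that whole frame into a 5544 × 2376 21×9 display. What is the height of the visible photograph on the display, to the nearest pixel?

Inside the 1056×594 canvas the photograph is width-limited at 1056.00 × 447.46.
The 16×9 canvas is height-limited in 5544×2376, giving 4224.00 × 2376.00; scale factor 4.0000.
So the photograph's height is 447.46 × 4.0000 ≈ 1789.83.

1790 px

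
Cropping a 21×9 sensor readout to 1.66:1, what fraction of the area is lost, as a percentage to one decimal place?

28.9%

Going from 21×9 to 1.66:1 means cutting width while keeping height.
Area ratio = (1.660)/(2.333) = 71.14%; the remaining 28.86% is cropped out.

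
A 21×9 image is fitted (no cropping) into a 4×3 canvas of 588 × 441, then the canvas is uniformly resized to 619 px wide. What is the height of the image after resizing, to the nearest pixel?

In the 588×441 frame the image fills the width: height = 588 × 9/21 ≈ 252.00 px.
The frame scales by 619/588 = 1.0527; 252.00 × 1.0527 ≈ 265.29 px.

265 px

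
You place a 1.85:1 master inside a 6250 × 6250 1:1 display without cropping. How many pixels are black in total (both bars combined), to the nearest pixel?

17947635 pixels

1.85:1 is wider than 1:1, so it spans the full width.
That makes the image 3378.3784 px tall (6250 / 1.850).
Leftover height: 6250 − 3378.3784 = 2871.6216 px.
That's 2871.6216 × 6250 ≈ 17947635 black pixels.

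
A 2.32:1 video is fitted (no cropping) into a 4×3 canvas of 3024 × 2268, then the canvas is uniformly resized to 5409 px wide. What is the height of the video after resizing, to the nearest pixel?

Fitted into 3024×2268, the video spans the width; its height is 3024 / 2.320 ≈ 1303.45 px.
Scaling 3024 → 5409 is ×1.7887, so the height becomes 1303.45 × 1.7887 ≈ 2331.47 px.

2331 px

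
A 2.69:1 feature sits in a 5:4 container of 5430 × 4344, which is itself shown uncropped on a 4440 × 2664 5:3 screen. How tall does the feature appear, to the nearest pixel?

2.69:1 in 5430×4344: fills the width, so the feature is 5430.00 × 2018.59.
The 5:4 canvas is height-limited in 4440×2664, giving 3330.00 × 2664.00; scale factor 0.6133.
The feature scales with it: height 2018.59 × 0.6133 ≈ 1237.92.

1238 px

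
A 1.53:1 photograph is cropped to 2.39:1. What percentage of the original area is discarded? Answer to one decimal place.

36.0%

The width stays; only height is cut (since 2.39:1 is wider than 1.53:1).
Area ratio = (1.530)/(2.390) = 64.02%; the remaining 35.98% is cropped out.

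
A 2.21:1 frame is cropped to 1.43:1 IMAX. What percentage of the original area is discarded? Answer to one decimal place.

35.3%

The height stays; only width is cut (since 1.43:1 IMAX is narrower than 2.21:1).
Fraction kept = (1.430)/(2.210) ≈ 64.71%, so 35.29% is lost.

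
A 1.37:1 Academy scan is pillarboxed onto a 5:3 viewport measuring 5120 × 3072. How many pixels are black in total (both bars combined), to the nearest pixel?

2799698 pixels

1.37:1 Academy is narrower than 5:3, so it spans the full height.
That makes the image 4208.6400 px wide (3072 × 1.370).
Black = 5120 − 4208.6400 = 911.3600 px.
Bar area = 911.3600 × 3072 ≈ 2799698 px.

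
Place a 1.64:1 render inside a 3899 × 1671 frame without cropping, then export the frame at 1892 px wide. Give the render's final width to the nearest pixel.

1330 px

At 3899×1671 the render is height-limited, so width = 1671 × 1.640 ≈ 2740.44 px.
Resizing to 1892 px wide multiplies everything by 0.4853: 2740.44 → 1329.81 px.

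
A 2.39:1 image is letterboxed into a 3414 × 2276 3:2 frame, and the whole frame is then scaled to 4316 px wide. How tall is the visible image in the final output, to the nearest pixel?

1806 px

In the 3414×2276 frame the image fills the width: height = 3414 / 2.390 ≈ 1428.45 px.
The frame scales by 4316/3414 = 1.2642; 1428.45 × 1.2642 ≈ 1805.86 px.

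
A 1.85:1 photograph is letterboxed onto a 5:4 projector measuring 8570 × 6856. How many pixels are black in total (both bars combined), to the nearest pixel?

19055974 pixels

1.85:1 (1.850) > 5:4 (1.250), so the photograph fills the width.
The photograph is 8570 / 1.850 ≈ 4632.4324 px tall.
Leftover height: 6856 − 4632.4324 = 2223.5676 px.
That's 2223.5676 × 8570 ≈ 19055974 black pixels.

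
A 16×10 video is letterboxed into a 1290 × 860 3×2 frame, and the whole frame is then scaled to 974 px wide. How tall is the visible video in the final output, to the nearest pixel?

Fitted into 1290×860, the video spans the width; its height is 1290 × 10/16 ≈ 806.25 px.
The frame scales by 974/1290 = 0.7550; 806.25 × 0.7550 ≈ 608.75 px.

609 px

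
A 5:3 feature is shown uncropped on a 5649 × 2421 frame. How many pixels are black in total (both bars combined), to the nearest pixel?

3907494 pixels

5:3 is narrower than 21×9, so it spans the full height.
The feature is 2421 × 5/3 ≈ 4035.0000 px wide.
Leftover width: 5649 − 4035.0000 = 1614.0000 px.
That's 1614.0000 × 2421 ≈ 3907494 black pixels.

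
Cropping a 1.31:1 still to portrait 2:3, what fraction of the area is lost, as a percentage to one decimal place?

49.1%

The height stays; only width is cut (since portrait 2:3 is narrower than 1.31:1).
(0.667)/(1.310) ≈ 0.509 of the area survives, leaving 49.11% discarded.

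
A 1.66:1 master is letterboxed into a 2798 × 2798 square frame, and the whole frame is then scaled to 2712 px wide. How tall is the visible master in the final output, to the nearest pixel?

Fitted into 2798×2798, the master spans the width; its height is 2798 / 1.660 ≈ 1685.54 px.
Scaling 2798 → 2712 is ×0.9693, so the height becomes 1685.54 × 0.9693 ≈ 1633.73 px.

1634 px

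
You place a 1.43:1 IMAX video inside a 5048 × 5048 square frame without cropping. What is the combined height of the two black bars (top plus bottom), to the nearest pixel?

1.43:1 IMAX (1.430) > square (1.000), so the video fills the width.
Content height = 5048 / 1.430 ≈ 3530.07 px.
5048 − 3530.07 = 1517.93 px of bars.

1518 px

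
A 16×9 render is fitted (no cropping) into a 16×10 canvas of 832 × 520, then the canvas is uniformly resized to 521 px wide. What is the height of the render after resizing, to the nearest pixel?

In the 832×520 frame the render fills the width: height = 832 × 9/16 ≈ 468.00 px.
Resizing to 521 px wide multiplies everything by 0.6262: 468.00 → 293.06 px.

293 px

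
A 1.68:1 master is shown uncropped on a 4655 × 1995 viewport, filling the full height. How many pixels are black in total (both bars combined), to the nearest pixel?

2600283 pixels

Content width = 1995 × 1.680 ≈ 3351.6000 px.
Black = 4655 − 3351.6000 = 1303.4000 px.
Across the 1995-px span: 1303.4000 × 1995 ≈ 2600283 px.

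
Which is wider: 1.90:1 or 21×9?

21×9

1.9 and 21×9 = 2.333; 2.333 > 1.9.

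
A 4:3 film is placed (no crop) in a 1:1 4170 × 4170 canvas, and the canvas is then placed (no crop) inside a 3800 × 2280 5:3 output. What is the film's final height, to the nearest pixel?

Inside the 4170×4170 canvas the film is width-limited at 4170.00 × 3127.50.
1:1 in 3800×2280: fills the height, so the intermediate becomes 2280.00 × 2280.00 — a scale of ×0.5468.
So the film's height is 3127.50 × 0.5468 ≈ 1710.00.

1710 px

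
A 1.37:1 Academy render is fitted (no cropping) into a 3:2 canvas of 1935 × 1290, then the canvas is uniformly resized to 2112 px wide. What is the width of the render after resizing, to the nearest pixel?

Fitted into 1935×1290, the render spans the height; its width is 1290 × 1.370 ≈ 1767.30 px.
The frame scales by 2112/1935 = 1.0915; 1767.30 × 1.0915 ≈ 1928.96 px.

1929 px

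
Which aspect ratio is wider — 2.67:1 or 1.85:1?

2.67 and 1.85; 2.67 > 1.85.

2.67:1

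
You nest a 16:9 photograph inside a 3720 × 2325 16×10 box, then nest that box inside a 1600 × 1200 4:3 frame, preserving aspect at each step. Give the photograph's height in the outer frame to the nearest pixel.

First fit — 16:9 into 3720×2325 spans the width: 3720.00 × 2092.50.
Second fit — the 16×10 canvas into 1600×1200 spans the width: 1600.00 × 1000.00 (×0.4301 from 3720×2325).
The photograph scales with it: height 2092.50 × 0.4301 ≈ 900.00.

900 px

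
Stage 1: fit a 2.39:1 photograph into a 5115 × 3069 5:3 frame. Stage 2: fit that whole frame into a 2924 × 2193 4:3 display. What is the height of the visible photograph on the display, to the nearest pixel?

1223 px

Inside the 5115×3069 canvas the photograph is width-limited at 5115.00 × 2140.17.
Second fit — the 5:3 canvas into 2924×2193 spans the width: 2924.00 × 1754.40 (×0.5717 from 5115×3069).
The photograph scales with it: height 2140.17 × 0.5717 ≈ 1223.43.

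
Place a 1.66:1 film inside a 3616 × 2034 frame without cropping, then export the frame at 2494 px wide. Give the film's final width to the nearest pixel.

2329 px

Fitted into 3616×2034, the film spans the height; its width is 2034 × 1.660 ≈ 3376.44 px.
Scaling 3616 → 2494 is ×0.6897, so the width becomes 3376.44 × 0.6897 ≈ 2328.77 px.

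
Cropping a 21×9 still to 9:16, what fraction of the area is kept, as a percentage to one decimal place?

The height stays; only width is cut (since 9:16 is narrower than 21×9).
Fraction kept = (0.562)/(2.333) ≈ 24.11%.

24.1%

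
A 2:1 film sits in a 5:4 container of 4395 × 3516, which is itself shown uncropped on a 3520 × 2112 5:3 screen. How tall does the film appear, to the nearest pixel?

1320 px

Inside the 4395×3516 canvas the film is width-limited at 4395.00 × 2197.50.
Second fit — the 5:4 canvas into 3520×2112 spans the height: 2640.00 × 2112.00 (×0.6007 from 4395×3516).
The film scales with it: height 2197.50 × 0.6007 ≈ 1320.00.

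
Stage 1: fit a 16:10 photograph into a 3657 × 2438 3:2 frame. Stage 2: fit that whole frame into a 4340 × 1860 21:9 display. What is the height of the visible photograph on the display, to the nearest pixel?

16:10 in 3657×2438: fills the width, so the photograph is 3657.00 × 2285.62.
Second fit — the 3:2 canvas into 4340×1860 spans the height: 2790.00 × 1860.00 (×0.7629 from 3657×2438).
So the photograph's height is 2285.62 × 0.7629 ≈ 1743.75.

1744 px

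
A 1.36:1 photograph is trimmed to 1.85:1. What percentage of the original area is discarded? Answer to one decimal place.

26.5%

Going from 1.36:1 to 1.85:1 means cutting height while keeping width.
Area ratio = (1.360)/(1.850) = 73.51%; the remaining 26.49% is cropped out.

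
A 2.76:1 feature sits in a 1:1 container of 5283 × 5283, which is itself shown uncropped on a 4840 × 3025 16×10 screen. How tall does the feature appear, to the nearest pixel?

Inside the 5283×5283 canvas the feature is width-limited at 5283.00 × 1914.13.
Second fit — the 1:1 canvas into 4840×3025 spans the height: 3025.00 × 3025.00 (×0.5726 from 5283×5283).
So the feature's height is 1914.13 × 0.5726 ≈ 1096.01.

1096 px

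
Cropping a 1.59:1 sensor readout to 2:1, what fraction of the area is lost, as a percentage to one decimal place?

Going from 1.59:1 to 2:1 means cutting height while keeping width.
(1.590)/(2.000) ≈ 0.795 of the area survives, leaving 20.50% discarded.

20.5%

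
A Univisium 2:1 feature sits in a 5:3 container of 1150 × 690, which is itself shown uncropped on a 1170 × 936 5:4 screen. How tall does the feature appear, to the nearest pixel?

Univisium 2:1 in 1150×690: fills the width, so the feature is 1150.00 × 575.00.
The 5:3 canvas is width-limited in 1170×936, giving 1170.00 × 702.00; scale factor 1.0174.
The feature scales with it: height 575.00 × 1.0174 ≈ 585.00.

585 px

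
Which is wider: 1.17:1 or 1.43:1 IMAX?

1.17 and 1.43; 1.43 > 1.17.

1.43:1 IMAX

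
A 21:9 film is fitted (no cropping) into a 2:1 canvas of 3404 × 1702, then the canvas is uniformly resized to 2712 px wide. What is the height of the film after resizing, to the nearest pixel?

Fitted into 3404×1702, the film spans the width; its height is 3404 × 9/21 ≈ 1458.86 px.
Scaling 3404 → 2712 is ×0.7967, so the height becomes 1458.86 × 0.7967 ≈ 1162.29 px.

1162 px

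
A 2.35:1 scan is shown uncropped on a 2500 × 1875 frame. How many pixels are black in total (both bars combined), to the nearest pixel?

2027926 pixels

2.35:1 (2.350) > 4:3 (1.333), so the scan fills the width.
The scan is 2500 / 2.350 ≈ 1063.8298 px tall.
1875 − 1063.8298 = 811.1702 px of bars.
Bar area = 811.1702 × 2500 ≈ 2027926 px.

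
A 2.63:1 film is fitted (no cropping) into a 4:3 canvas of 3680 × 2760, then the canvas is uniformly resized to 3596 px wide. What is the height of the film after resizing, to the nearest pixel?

1367 px

At 3680×2760 the film is width-limited, so height = 3680 / 2.630 ≈ 1399.24 px.
Scaling 3680 → 3596 is ×0.9772, so the height becomes 1399.24 × 0.9772 ≈ 1367.30 px.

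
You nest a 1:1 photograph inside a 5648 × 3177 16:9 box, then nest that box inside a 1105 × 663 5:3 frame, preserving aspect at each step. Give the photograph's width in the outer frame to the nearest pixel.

622 px

1:1 in 5648×3177: fills the height, so the photograph is 3177.00 × 3177.00.
16:9 in 1105×663: fills the width, so the intermediate becomes 1105.00 × 621.56 — a scale of ×0.1956.
So the photograph's width is 3177.00 × 0.1956 ≈ 621.56.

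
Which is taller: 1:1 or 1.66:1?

1:1

1 and 1.66; 1.66 > 1. The smaller width-to-height ratio is the taller frame.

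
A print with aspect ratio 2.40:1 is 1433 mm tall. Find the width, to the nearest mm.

Width = 1433 × 2.400 = 3439.20.

3439 mm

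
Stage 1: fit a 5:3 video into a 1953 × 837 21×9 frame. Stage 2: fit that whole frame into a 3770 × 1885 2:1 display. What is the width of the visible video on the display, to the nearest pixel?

First fit — 5:3 into 1953×837 spans the height: 1395.00 × 837.00.
The 21×9 canvas is width-limited in 3770×1885, giving 3770.00 × 1615.71; scale factor 1.9304.
Applying the same ×1.9304: 1395.00 → 2692.86.

2693 px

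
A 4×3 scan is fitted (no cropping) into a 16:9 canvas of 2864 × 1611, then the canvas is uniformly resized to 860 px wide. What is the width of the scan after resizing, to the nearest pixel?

At 2864×1611 the scan is height-limited, so width = 1611 × 4/3 ≈ 2148.00 px.
The frame scales by 860/2864 = 0.3003; 2148.00 × 0.3003 ≈ 645.00 px.

645 px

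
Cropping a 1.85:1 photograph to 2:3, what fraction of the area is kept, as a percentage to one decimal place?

36.0%

2:3 is narrower than 1.85:1, so the crop keeps the full height and trims the width.
Fraction kept = (0.667)/(1.850) ≈ 36.04%.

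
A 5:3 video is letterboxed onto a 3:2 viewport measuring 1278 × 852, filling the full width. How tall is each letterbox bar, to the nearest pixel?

That makes the image 766.80 px tall (1278 × 3/5).
852 − 766.80 = 85.20 px of bars (42.60 each).

43 px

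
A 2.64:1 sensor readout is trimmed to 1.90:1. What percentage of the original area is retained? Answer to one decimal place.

72.0%

1.90:1 is narrower than 2.64:1, so the crop keeps the full height and trims the width.
(1.900)/(2.640) ≈ 0.720 of the area survives.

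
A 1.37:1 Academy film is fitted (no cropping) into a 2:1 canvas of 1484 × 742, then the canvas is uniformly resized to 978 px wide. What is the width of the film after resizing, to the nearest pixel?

In the 1484×742 frame the film fills the height: width = 742 × 1.370 ≈ 1016.54 px.
Scaling 1484 → 978 is ×0.6590, so the width becomes 1016.54 × 0.6590 ≈ 669.93 px.

670 px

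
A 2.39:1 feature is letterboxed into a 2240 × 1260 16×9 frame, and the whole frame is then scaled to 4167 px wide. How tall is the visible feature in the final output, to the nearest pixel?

1744 px

In the 2240×1260 frame the feature fills the width: height = 2240 / 2.390 ≈ 937.24 px.
Resizing to 4167 px wide multiplies everything by 1.8603: 937.24 → 1743.51 px.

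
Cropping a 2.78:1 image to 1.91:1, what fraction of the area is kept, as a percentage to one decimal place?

68.7%

Going from 2.78:1 to 1.91:1 means cutting width while keeping height.
Area ratio = (1.910)/(2.780) = 68.71% retained.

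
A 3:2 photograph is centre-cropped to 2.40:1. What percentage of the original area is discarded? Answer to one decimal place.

The width stays; only height is cut (since 2.40:1 is wider than 3:2).
Fraction kept = (1.500)/(2.400) ≈ 62.50%, so 37.50% is lost.

37.5%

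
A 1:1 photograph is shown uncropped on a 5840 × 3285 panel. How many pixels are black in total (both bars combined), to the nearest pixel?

8393175 pixels

Since 1.000 < 1.778, the photograph is height-limited.
The photograph is 3285 × 1/1 ≈ 3285.0000 px wide.
Black = 5840 − 3285.0000 = 2555.0000 px.
Across the 3285-px span: 2555.0000 × 3285 ≈ 8393175 px.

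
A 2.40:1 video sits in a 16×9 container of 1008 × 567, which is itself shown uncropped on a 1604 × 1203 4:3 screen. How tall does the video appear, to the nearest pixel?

668 px

2.40:1 in 1008×567: fills the width, so the video is 1008.00 × 420.00.
Second fit — the 16×9 canvas into 1604×1203 spans the width: 1604.00 × 902.25 (×1.5913 from 1008×567).
Applying the same ×1.5913: 420.00 → 668.33.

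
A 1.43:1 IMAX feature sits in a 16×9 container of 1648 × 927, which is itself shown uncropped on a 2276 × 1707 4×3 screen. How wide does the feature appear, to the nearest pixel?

Inside the 1648×927 canvas the feature is height-limited at 1325.61 × 927.00.
16×9 in 2276×1707: fills the width, so the intermediate becomes 2276.00 × 1280.25 — a scale of ×1.3811.
The feature scales with it: width 1325.61 × 1.3811 ≈ 1830.76.

1831 px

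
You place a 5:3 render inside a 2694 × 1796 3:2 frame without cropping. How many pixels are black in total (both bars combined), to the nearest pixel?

Since 1.667 > 1.500, the render is width-limited.
Content height = 2694 × 3/5 ≈ 1616.4000 px.
Leftover height: 1796 − 1616.4000 = 179.6000 px.
That's 179.6000 × 2694 ≈ 483842 black pixels.

483842 pixels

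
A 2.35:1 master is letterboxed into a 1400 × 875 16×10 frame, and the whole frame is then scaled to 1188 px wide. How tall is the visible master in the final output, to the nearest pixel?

Fitted into 1400×875, the master spans the width; its height is 1400 / 2.350 ≈ 595.74 px.
The frame scales by 1188/1400 = 0.8486; 595.74 × 0.8486 ≈ 505.53 px.

506 px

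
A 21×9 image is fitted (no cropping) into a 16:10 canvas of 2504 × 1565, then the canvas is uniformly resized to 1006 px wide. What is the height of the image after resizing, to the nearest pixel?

At 2504×1565 the image is width-limited, so height = 2504 × 9/21 ≈ 1073.14 px.
Scaling 2504 → 1006 is ×0.4018, so the height becomes 1073.14 × 0.4018 ≈ 431.14 px.

431 px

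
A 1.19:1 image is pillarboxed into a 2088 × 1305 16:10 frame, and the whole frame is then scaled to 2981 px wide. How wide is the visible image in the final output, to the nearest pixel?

At 2088×1305 the image is height-limited, so width = 1305 × 1.190 ≈ 1552.95 px.
The frame scales by 2981/2088 = 1.4277; 1552.95 × 1.4277 ≈ 2217.12 px.

2217 px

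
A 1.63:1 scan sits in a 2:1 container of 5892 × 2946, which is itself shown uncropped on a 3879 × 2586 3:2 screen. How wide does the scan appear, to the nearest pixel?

3161 px

Inside the 5892×2946 canvas the scan is height-limited at 4801.98 × 2946.00.
The 2:1 canvas is width-limited in 3879×2586, giving 3879.00 × 1939.50; scale factor 0.6584.
So the scan's width is 4801.98 × 0.6584 ≈ 3161.39.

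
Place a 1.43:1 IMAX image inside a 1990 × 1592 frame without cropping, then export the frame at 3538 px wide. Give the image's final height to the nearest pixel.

At 1990×1592 the image is width-limited, so height = 1990 / 1.430 ≈ 1391.61 px.
Scaling 1990 → 3538 is ×1.7779, so the height becomes 1391.61 × 1.7779 ≈ 2474.13 px.

2474 px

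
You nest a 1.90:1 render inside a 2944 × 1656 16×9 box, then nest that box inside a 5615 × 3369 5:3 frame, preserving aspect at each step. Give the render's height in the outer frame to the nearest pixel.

Inside the 2944×1656 canvas the render is width-limited at 2944.00 × 1549.47.
Second fit — the 16×9 canvas into 5615×3369 spans the width: 5615.00 × 3158.44 (×1.9073 from 2944×1656).
The render scales with it: height 1549.47 × 1.9073 ≈ 2955.26.

2955 px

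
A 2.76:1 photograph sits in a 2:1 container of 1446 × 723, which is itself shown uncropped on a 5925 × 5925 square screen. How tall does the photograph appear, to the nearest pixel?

Inside the 1446×723 canvas the photograph is width-limited at 1446.00 × 523.91.
The 2:1 canvas is width-limited in 5925×5925, giving 5925.00 × 2962.50; scale factor 4.0975.
The photograph scales with it: height 523.91 × 4.0975 ≈ 2146.74.

2147 px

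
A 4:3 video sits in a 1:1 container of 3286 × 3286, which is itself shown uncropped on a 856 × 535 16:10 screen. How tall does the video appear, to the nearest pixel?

Inside the 3286×3286 canvas the video is width-limited at 3286.00 × 2464.50.
Second fit — the 1:1 canvas into 856×535 spans the height: 535.00 × 535.00 (×0.1628 from 3286×3286).
The video scales with it: height 2464.50 × 0.1628 ≈ 401.25.

401 px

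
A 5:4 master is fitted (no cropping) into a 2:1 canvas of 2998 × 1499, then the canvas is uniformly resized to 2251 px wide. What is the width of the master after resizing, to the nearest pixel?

1407 px

In the 2998×1499 frame the master fills the height: width = 1499 × 5/4 ≈ 1873.75 px.
Scaling 2998 → 2251 is ×0.7508, so the width becomes 1873.75 × 0.7508 ≈ 1406.88 px.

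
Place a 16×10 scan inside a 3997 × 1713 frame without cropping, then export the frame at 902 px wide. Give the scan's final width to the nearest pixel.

619 px

Fitted into 3997×1713, the scan spans the height; its width is 1713 × 16/10 ≈ 2740.80 px.
The frame scales by 902/3997 = 0.2257; 2740.80 × 0.2257 ≈ 618.51 px.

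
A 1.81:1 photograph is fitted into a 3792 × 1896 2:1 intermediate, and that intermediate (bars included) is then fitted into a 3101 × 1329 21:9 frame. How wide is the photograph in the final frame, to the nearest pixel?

2405 px

1.81:1 in 3792×1896: fills the height, so the photograph is 3431.76 × 1896.00.
Second fit — the 2:1 canvas into 3101×1329 spans the height: 2658.00 × 1329.00 (×0.7009 from 3792×1896).
Applying the same ×0.7009: 3431.76 → 2405.49.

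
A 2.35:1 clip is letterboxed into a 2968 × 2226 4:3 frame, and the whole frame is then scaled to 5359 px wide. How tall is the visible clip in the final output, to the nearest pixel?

2280 px

Fitted into 2968×2226, the clip spans the width; its height is 2968 / 2.350 ≈ 1262.98 px.
Resizing to 5359 px wide multiplies everything by 1.8056: 1262.98 → 2280.43 px.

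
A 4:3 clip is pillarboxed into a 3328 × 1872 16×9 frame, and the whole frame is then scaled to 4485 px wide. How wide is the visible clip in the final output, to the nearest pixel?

3364 px

Fitted into 3328×1872, the clip spans the height; its width is 1872 × 4/3 ≈ 2496.00 px.
Resizing to 4485 px wide multiplies everything by 1.3477: 2496.00 → 3363.75 px.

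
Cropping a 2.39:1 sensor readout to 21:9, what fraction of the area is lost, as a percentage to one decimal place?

Going from 2.39:1 to 21:9 means cutting width while keeping height.
Fraction kept = (2.333)/(2.390) ≈ 97.63%, so 2.37% is lost.

2.4%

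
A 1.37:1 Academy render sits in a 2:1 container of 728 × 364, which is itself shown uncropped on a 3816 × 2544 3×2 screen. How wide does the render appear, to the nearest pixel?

Inside the 728×364 canvas the render is height-limited at 498.68 × 364.00.
2:1 in 3816×2544: fills the width, so the intermediate becomes 3816.00 × 1908.00 — a scale of ×5.2418.
Applying the same ×5.2418: 498.68 → 2613.96.

2614 px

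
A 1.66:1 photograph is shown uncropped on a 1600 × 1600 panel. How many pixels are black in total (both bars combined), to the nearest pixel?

Since 1.660 > 1.000, the photograph is width-limited.
The photograph is 1600 / 1.660 ≈ 963.8554 px tall.
Leftover height: 1600 − 963.8554 = 636.1446 px.
Bar area = 636.1446 × 1600 ≈ 1017831 px.

1017831 pixels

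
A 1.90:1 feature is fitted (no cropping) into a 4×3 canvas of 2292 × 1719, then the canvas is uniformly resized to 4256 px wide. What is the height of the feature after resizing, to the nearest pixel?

Fitted into 2292×1719, the feature spans the width; its height is 2292 / 1.900 ≈ 1206.32 px.
Scaling 2292 → 4256 is ×1.8569, so the height becomes 1206.32 × 1.8569 ≈ 2240.00 px.

2240 px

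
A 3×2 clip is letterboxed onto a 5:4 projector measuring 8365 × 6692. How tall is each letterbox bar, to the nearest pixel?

Since 1.500 > 1.250, the clip is width-limited.
Content height = 8365 × 2/3 ≈ 5576.67 px.
Leftover height: 6692 − 5576.67 = 1115.33 px → 557.67 each side.

558 px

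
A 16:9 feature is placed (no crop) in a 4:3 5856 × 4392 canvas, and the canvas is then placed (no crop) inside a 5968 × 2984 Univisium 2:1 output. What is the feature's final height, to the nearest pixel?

Inside the 5856×4392 canvas the feature is width-limited at 5856.00 × 3294.00.
Second fit — the 4:3 canvas into 5968×2984 spans the height: 3978.67 × 2984.00 (×0.6794 from 5856×4392).
Applying the same ×0.6794: 3294.00 → 2238.00.

2238 px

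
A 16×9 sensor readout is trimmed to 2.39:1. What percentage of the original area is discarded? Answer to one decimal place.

25.6%

Going from 16×9 to 2.39:1 means cutting height while keeping width.
Area ratio = (1.778)/(2.390) = 74.38%; the remaining 25.62% is cropped out.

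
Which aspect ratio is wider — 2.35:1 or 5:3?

2.35 and 5:3 = 1.667; 2.35 > 1.667.

2.35:1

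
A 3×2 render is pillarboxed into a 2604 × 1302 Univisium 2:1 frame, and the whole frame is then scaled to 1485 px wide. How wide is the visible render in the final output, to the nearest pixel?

In the 2604×1302 frame the render fills the height: width = 1302 × 3/2 ≈ 1953.00 px.
The frame scales by 1485/2604 = 0.5703; 1953.00 × 0.5703 ≈ 1113.75 px.

1114 px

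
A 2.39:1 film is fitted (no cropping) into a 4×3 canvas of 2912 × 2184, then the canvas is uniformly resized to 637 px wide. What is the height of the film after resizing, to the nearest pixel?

At 2912×2184 the film is width-limited, so height = 2912 / 2.390 ≈ 1218.41 px.
The frame scales by 637/2912 = 0.2188; 1218.41 × 0.2188 ≈ 266.53 px.

267 px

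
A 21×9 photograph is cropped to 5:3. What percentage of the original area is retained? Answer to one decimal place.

The height stays; only width is cut (since 5:3 is narrower than 21×9).
(1.667)/(2.333) ≈ 0.714 of the area survives.

71.4%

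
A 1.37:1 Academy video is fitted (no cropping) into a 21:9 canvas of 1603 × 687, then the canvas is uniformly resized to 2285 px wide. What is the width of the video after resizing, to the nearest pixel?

1342 px

In the 1603×687 frame the video fills the height: width = 687 × 1.370 ≈ 941.19 px.
The frame scales by 2285/1603 = 1.4255; 941.19 × 1.4255 ≈ 1341.62 px.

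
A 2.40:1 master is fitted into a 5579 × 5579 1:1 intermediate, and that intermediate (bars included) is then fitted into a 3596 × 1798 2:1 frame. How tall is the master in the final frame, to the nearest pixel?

749 px

First fit — 2.40:1 into 5579×5579 spans the width: 5579.00 × 2324.58.
The 1:1 canvas is height-limited in 3596×1798, giving 1798.00 × 1798.00; scale factor 0.3223.
So the master's height is 2324.58 × 0.3223 ≈ 749.17.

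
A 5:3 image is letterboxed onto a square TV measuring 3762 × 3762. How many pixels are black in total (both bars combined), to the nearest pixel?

5661058 pixels

5:3 (1.667) > square (1.000), so the image fills the width.
Content height = 3762 × 3/5 ≈ 2257.2000 px.
Black = 3762 − 2257.2000 = 1504.8000 px.
That's 1504.8000 × 3762 ≈ 5661058 black pixels.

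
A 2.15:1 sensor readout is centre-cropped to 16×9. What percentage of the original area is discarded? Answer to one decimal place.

17.3%

Going from 2.15:1 to 16×9 means cutting width while keeping height.
Fraction kept = (1.778)/(2.150) ≈ 82.69%, so 17.31% is lost.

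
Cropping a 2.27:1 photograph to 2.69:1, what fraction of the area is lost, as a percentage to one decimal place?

15.6%

Going from 2.27:1 to 2.69:1 means cutting height while keeping width.
Fraction kept = (2.270)/(2.690) ≈ 84.39%, so 15.61% is lost.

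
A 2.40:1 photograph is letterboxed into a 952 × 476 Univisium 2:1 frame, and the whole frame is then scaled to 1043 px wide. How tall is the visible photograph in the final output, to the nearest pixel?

435 px

Fitted into 952×476, the photograph spans the width; its height is 952 / 2.400 ≈ 396.67 px.
Scaling 952 → 1043 is ×1.0956, so the height becomes 396.67 × 1.0956 ≈ 434.58 px.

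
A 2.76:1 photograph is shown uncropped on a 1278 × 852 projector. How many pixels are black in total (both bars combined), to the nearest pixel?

Since 2.760 > 1.500, the photograph is width-limited.
That makes the image 463.0435 px tall (1278 / 2.760).
Leftover height: 852 − 463.0435 = 388.9565 px.
That's 388.9565 × 1278 ≈ 497086 black pixels.

497086 pixels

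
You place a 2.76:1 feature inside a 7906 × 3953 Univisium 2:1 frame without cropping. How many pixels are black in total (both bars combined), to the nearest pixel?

Since 2.760 > 2.000, the feature is width-limited.
That makes the image 2864.4928 px tall (7906 / 2.760).
Leftover height: 3953 − 2864.4928 = 1088.5072 px.
That's 1088.5072 × 7906 ≈ 8605738 black pixels.

8605738 pixels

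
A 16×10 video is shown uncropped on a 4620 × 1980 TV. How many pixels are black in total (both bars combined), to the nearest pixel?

16×10 is narrower than 21×9, so it spans the full height.
Content width = 1980 × 16/10 ≈ 3168.0000 px.
Black = 4620 − 3168.0000 = 1452.0000 px.
Across the 1980-px span: 1452.0000 × 1980 ≈ 2874960 px.

2874960 pixels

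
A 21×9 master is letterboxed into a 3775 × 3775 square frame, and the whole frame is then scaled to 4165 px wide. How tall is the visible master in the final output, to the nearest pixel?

1785 px

Fitted into 3775×3775, the master spans the width; its height is 3775 × 9/21 ≈ 1617.86 px.
Scaling 3775 → 4165 is ×1.1033, so the height becomes 1617.86 × 1.1033 ≈ 1785.00 px.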